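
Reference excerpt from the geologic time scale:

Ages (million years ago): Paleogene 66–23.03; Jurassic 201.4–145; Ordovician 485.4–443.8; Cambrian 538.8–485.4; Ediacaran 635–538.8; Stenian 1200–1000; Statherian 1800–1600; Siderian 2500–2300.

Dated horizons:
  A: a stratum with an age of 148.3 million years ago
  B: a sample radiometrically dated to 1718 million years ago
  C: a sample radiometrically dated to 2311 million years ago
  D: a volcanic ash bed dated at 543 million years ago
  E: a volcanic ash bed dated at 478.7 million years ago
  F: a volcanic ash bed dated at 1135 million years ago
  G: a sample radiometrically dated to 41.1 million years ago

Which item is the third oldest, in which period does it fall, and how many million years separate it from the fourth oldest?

Larger Ma means older, so oldest first: C 2311 > B 1718 > F 1135 > D 543 > E 478.7 > A 148.3 > G 41.1.
Counting 3 along gives F (1135 Ma); the excerpt puts that inside the Stenian, 1200–1000 Ma.
Next in line is D (543 Ma), and 1135 − 543 = 592 Myr.

F, in the Stenian; 592 million years to D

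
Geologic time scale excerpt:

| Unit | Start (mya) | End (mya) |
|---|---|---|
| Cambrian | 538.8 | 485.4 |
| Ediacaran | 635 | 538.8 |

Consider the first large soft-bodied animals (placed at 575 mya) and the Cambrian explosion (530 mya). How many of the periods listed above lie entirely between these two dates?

The older date is 575 Ma and the younger is 530 Ma.
No period both begins after 575 Ma and ends before 530 Ma, so the count is 0.

0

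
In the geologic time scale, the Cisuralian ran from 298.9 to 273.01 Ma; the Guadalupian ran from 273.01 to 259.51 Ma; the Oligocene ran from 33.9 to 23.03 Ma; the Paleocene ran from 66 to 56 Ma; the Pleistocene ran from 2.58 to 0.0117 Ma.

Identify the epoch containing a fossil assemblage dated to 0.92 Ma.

Pleistocene

0.92 Ma lies between 2.58 and 0.0117 Ma, so it falls in the Pleistocene.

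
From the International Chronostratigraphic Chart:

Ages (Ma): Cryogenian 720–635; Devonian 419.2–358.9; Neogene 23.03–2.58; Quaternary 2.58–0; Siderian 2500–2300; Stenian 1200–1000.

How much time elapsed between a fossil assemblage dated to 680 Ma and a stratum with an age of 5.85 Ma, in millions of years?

680 − 5.85 = 674.15 million years.

674.15 million years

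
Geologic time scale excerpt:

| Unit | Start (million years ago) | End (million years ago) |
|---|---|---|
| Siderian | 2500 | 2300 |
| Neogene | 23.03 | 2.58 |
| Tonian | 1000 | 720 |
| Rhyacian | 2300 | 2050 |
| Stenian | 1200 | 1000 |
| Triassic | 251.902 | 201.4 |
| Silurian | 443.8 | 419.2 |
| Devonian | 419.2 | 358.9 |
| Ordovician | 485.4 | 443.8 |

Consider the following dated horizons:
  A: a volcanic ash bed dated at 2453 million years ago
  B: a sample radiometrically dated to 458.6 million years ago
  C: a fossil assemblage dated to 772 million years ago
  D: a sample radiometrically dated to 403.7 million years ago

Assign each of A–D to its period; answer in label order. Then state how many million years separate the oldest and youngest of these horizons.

A — Siderian; B — Ordovician; C — Tonian; D — Devonian; span 2049.3 million years

A: 2453 Ma lies in 2500–2300 Ma, so Siderian.
B: 458.6 Ma lies in 485.4–443.8 Ma, so Ordovician.
C: 772 Ma lies in 1000–720 Ma, so Tonian.
D: 403.7 Ma lies in 419.2–358.9 Ma, so Devonian.
Oldest = 2453 Ma, youngest = 403.7 Ma → span 2049.3 Myr.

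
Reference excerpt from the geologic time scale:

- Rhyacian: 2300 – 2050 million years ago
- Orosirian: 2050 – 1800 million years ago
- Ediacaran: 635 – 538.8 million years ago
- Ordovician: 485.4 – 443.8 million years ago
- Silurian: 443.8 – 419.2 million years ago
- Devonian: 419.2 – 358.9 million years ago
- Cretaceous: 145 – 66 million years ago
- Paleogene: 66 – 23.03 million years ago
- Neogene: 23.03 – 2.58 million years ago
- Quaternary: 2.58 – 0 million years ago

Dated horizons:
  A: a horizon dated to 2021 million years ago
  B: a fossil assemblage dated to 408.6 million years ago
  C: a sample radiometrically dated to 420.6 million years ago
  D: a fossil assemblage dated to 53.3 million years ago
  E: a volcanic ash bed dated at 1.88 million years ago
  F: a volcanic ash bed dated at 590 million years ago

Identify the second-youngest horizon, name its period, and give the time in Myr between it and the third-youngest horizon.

D, in the Paleogene; 355.3 million years to B

Sorted youngest-first by Ma: E (1.88), D (53.3), B (408.6), C (420.6), F (590), A (2021).
The second youngest is D at 53.3 Ma, which lies in 66–23.03 Ma: the Paleogene.
The third youngest is B at 408.6 Ma; separation = |53.3 − 408.6| = 355.3 Myr.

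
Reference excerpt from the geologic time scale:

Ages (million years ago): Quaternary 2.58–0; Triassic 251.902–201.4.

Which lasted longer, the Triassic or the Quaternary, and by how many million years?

Triassic, by 47.922 million years

Triassic: 251.902 − 201.4 = 50.502 Myr.
Quaternary: 2.58 − 0 = 2.58 Myr.
Difference: 50.502 − 2.58 = 47.922 Myr, so the Triassic was longer.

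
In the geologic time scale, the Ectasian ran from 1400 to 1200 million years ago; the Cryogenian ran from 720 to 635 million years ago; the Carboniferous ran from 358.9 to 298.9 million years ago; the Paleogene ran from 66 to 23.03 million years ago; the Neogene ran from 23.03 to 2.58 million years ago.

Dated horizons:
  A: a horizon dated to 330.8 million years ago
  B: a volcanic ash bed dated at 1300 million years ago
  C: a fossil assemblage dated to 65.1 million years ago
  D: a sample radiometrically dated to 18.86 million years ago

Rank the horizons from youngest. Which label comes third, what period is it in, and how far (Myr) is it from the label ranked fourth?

A, in the Carboniferous; 969.2 million years to B

Smaller Ma means younger, so youngest first: D 18.86 < C 65.1 < A 330.8 < B 1300.
Counting 3 along gives A (330.8 Ma); the excerpt puts that inside the Carboniferous, 358.9–298.9 Ma.
Next in line is B (1300 Ma), and 1300 − 330.8 = 969.2 Myr.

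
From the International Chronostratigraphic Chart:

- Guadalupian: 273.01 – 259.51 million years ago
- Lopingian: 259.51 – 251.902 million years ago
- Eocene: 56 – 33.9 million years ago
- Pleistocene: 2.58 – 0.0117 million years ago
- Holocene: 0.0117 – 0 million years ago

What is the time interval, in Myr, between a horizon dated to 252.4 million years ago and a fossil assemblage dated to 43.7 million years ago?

208.7 million years

252.4 − 43.7 = 208.7 million years.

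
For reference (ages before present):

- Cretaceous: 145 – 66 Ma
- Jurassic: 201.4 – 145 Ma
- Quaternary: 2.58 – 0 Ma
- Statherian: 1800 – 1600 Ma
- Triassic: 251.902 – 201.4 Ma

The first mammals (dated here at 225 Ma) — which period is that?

225 Ma lies between 251.902 and 201.4 Ma, so it falls in the Triassic.

Triassic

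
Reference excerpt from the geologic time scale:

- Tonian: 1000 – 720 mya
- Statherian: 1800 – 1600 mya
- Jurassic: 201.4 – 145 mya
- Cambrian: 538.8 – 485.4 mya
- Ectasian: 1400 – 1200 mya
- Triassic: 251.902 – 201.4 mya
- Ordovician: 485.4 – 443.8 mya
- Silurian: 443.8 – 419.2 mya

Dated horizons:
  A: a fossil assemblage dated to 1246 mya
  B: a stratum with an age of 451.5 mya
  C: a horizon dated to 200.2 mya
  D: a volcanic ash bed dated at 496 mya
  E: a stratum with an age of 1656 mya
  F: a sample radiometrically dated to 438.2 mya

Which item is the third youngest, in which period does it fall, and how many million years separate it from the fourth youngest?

B, in the Ordovician; 44.5 million years to D

Smaller Ma means younger, so youngest first: C 200.2 < F 438.2 < B 451.5 < D 496 < A 1246 < E 1656.
Counting 3 along gives B (451.5 Ma); the excerpt puts that inside the Ordovician, 485.4–443.8 Ma.
Next in line is D (496 Ma), and 496 − 451.5 = 44.5 Myr.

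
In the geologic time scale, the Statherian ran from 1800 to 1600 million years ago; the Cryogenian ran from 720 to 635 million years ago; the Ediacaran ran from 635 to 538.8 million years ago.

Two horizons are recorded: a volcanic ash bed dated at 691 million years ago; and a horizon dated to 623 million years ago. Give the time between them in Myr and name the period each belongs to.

Elapsed time: 691 − 623 = 68 Myr.
691 Ma lies within 720–635 Ma: Cryogenian.
623 Ma lies within 635–538.8 Ma: Ediacaran.

68 million years apart; the first in the Cryogenian, the second in the Ediacaran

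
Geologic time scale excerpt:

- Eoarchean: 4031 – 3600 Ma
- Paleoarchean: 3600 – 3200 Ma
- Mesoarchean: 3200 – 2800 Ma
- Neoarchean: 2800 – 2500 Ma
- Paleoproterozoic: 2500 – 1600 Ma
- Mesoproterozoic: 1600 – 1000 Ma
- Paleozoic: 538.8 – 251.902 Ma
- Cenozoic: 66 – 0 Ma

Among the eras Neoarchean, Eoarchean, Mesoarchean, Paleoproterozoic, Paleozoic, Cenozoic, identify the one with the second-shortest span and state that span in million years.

Paleozoic, 286.898 million years

Start − end for each: Neoarchean 2800 − 2500 = 300; Eoarchean 4031 − 3600 = 431; Mesoarchean 3200 − 2800 = 400; Paleoproterozoic 2500 − 1600 = 900; Paleozoic 538.8 − 251.902 = 286.898; Cenozoic 66 − 0 = 66.
Ranking these from shortest: Cenozoic < Paleozoic < Neoarchean < Mesoarchean < Eoarchean < Paleoproterozoic.
Position 2 in that ranking is Paleozoic, which lasted 286.898 Myr.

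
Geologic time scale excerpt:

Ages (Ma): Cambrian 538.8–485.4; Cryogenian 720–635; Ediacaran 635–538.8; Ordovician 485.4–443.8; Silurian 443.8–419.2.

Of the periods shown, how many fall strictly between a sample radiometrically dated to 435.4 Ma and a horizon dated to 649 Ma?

649 Ma sits inside the Cryogenian (720–635) and 435.4 Ma inside the Silurian (443.8–419.2); neither of those is wholly between the two dates.
The listed periods lying completely between them are Ediacaran, Cambrian, Ordovician — 3 in all.

3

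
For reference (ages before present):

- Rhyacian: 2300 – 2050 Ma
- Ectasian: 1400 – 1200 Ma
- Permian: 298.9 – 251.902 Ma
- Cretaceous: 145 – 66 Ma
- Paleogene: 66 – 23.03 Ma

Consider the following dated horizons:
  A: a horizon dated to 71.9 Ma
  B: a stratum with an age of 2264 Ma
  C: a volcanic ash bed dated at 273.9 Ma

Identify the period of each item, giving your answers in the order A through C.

A: 71.9 Ma lies in 145–66 Ma, so Cretaceous.
B: 2264 Ma lies in 2300–2050 Ma, so Rhyacian.
C: 273.9 Ma lies in 298.9–251.902 Ma, so Permian.

A — Cretaceous; B — Rhyacian; C — Permian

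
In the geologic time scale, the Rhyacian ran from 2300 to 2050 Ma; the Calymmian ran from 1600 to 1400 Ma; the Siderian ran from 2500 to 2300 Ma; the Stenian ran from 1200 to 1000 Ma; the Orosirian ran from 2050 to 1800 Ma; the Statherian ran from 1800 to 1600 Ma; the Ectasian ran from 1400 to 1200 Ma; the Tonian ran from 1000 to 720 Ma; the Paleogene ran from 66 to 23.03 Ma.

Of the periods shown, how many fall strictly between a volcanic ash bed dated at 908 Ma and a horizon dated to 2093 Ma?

5

2093 Ma sits inside the Rhyacian (2300–2050) and 908 Ma inside the Tonian (1000–720); neither of those is wholly between the two dates.
The listed periods lying completely between them are Orosirian, Statherian, Calymmian, Ectasian, Stenian — 5 in all.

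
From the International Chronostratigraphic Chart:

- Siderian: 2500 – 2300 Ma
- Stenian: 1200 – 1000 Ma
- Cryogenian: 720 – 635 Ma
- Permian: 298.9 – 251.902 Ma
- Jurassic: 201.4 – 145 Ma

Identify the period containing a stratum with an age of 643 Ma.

643 Ma lies between 720 and 635 Ma, so it falls in the Cryogenian.

Cryogenian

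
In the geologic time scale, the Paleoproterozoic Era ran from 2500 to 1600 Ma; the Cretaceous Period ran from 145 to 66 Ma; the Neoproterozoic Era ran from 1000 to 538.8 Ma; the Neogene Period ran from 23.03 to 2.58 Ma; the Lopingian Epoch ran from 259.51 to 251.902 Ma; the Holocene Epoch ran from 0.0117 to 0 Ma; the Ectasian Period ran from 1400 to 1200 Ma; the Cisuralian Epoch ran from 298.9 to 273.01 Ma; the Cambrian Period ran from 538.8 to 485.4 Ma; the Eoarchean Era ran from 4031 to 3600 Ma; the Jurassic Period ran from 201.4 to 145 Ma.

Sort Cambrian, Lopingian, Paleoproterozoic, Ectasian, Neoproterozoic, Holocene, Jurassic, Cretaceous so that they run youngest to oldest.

Holocene, Cretaceous, Jurassic, Lopingian, Cambrian, Neoproterozoic, Ectasian, Paleoproterozoic

Sorting by start age (ascending Ma, since larger Ma = older): Holocene start 0.0117, Cretaceous start 145, Jurassic start 201.4, Lopingian start 259.51, Cambrian start 538.8, Neoproterozoic start 1000, Ectasian start 1400, Paleoproterozoic start 2500.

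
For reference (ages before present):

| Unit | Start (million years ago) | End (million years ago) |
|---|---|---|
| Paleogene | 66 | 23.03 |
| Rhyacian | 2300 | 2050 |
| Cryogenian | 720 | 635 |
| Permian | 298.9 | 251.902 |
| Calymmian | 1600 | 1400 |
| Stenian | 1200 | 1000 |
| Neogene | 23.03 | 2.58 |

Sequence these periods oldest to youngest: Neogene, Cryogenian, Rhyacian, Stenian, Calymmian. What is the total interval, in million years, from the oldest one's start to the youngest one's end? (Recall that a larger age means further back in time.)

Rhyacian, Calymmian, Stenian, Cryogenian, Neogene; total span 2297.42 Myr

Start ages (Ma): Rhyacian 2300, Calymmian 1600, Stenian 1200, Cryogenian 720, Neogene 23.03.
Ordered oldest to youngest: Rhyacian, Calymmian, Stenian, Cryogenian, Neogene.
Span = 2300 − 2.58 = 2297.42 Myr.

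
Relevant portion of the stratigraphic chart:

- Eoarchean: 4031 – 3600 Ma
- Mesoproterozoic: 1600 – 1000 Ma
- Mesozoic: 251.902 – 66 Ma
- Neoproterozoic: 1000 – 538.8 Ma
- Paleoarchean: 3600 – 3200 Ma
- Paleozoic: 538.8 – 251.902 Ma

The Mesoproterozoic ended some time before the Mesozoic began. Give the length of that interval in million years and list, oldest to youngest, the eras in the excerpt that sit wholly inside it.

748.098 million years; Neoproterozoic, Paleozoic

The Mesoproterozoic closes at 1000 Ma and the Mesozoic opens at 251.902 Ma, so the interval is 1000 − 251.902 = 748.098 Myr.
An era fits inside if it starts at or after 1000 Ma and ends at or before 251.902 Ma; oldest first that gives Neoproterozoic, Paleozoic.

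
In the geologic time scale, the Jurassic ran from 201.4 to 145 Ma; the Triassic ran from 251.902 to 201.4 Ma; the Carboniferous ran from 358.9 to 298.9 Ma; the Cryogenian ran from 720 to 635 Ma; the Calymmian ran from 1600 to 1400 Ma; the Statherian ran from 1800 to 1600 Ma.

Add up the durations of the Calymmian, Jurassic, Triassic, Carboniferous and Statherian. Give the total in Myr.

Each duration: Calymmian = 200; Jurassic = 56.4; Triassic = 50.502; Carboniferous = 60; Statherian = 200.
Sum: 200 + 56.4 + 50.502 + 60 + 200 = 566.902 Myr.

566.902 million years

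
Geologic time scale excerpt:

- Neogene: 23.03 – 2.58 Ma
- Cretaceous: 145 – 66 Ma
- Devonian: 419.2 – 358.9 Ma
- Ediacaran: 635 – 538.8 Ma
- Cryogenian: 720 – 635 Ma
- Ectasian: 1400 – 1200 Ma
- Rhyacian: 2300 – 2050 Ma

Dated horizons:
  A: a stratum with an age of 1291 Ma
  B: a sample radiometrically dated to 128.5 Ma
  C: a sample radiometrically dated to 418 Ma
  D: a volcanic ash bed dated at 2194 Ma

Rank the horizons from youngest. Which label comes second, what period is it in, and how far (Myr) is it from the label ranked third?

Smaller Ma means younger, so youngest first: B 128.5 < C 418 < A 1291 < D 2194.
Counting 2 along gives C (418 Ma); the excerpt puts that inside the Devonian, 419.2–358.9 Ma.
Next in line is A (1291 Ma), and 1291 − 418 = 873 Myr.

C, in the Devonian; 873 million years to A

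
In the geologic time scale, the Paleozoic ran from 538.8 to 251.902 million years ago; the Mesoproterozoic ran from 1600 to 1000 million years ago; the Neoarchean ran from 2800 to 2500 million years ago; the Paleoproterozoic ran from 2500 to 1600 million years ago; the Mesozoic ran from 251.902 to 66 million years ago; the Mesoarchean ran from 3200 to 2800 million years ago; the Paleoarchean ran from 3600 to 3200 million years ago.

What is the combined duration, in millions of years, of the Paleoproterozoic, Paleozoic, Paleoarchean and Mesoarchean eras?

1986.898 million years

Duration is start − end for each: (2500 − 1600) + (538.8 − 251.902) + (3600 − 3200) + (3200 − 2800).
That is 900 + 286.898 + 400 + 400, which totals 1986.898 million years.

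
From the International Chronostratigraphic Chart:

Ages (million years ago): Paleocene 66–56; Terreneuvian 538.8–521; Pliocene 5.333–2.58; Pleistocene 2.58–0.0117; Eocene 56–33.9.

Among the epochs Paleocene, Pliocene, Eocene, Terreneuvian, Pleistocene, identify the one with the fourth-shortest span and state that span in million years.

Terreneuvian, 17.8 million years

Start − end for each: Paleocene 66 − 56 = 10; Pliocene 5.333 − 2.58 = 2.753; Eocene 56 − 33.9 = 22.1; Terreneuvian 538.8 − 521 = 17.8; Pleistocene 2.58 − 0.0117 = 2.5683.
Ranking these from shortest: Pleistocene < Pliocene < Paleocene < Terreneuvian < Eocene.
Position 4 in that ranking is Terreneuvian, which lasted 17.8 Myr.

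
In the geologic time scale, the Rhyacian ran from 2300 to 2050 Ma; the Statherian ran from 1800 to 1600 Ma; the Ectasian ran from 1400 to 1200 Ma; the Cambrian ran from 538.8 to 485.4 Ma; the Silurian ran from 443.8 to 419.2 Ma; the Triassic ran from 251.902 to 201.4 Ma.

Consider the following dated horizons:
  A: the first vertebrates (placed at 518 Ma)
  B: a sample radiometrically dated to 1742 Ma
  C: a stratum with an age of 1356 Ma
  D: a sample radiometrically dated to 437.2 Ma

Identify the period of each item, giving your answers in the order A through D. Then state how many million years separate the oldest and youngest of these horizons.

A: 518 Ma lies in 538.8–485.4 Ma, so Cambrian.
B: 1742 Ma lies in 1800–1600 Ma, so Statherian.
C: 1356 Ma lies in 1400–1200 Ma, so Ectasian.
D: 437.2 Ma lies in 443.8–419.2 Ma, so Silurian.
Oldest = 1742 Ma, youngest = 437.2 Ma → span 1304.8 Myr.

A — Cambrian; B — Statherian; C — Ectasian; D — Silurian; span 1304.8 million years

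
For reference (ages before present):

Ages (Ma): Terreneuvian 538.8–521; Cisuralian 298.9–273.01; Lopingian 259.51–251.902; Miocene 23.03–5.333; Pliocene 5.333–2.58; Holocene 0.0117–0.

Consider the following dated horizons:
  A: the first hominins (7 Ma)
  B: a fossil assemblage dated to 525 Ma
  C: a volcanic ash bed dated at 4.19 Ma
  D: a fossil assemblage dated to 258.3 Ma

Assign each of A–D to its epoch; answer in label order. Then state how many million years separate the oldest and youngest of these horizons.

A: 7 Ma lies in 23.03–5.333 Ma, so Miocene.
B: 525 Ma lies in 538.8–521 Ma, so Terreneuvian.
C: 4.19 Ma lies in 5.333–2.58 Ma, so Pliocene.
D: 258.3 Ma lies in 259.51–251.902 Ma, so Lopingian.
Oldest = 525 Ma, youngest = 4.19 Ma → span 520.81 Myr.

A — Miocene; B — Terreneuvian; C — Pliocene; D — Lopingian; span 520.81 million years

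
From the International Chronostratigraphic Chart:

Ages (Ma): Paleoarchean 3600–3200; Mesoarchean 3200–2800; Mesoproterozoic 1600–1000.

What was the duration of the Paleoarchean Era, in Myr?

3600 − 3200 = 400 million years.

400 million years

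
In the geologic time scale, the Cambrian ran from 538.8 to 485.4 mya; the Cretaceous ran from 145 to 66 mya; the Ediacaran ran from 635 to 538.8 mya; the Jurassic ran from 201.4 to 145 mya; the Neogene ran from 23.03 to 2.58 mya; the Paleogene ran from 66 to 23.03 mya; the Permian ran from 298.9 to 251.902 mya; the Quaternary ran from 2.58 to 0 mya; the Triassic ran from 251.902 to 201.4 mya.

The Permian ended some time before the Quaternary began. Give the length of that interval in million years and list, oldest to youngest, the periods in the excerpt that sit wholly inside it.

End of Permian = 251.902 Ma; start of Quaternary = 2.58 Ma.
Gap = 251.902 − 2.58 = 249.322 Myr.
Periods wholly inside 251.902–2.58 Ma: Triassic (251.902–201.4), Jurassic (201.4–145), Cretaceous (145–66), Paleogene (66–23.03), Neogene (23.03–2.58).

249.322 million years; Triassic, Jurassic, Cretaceous, Paleogene, Neogene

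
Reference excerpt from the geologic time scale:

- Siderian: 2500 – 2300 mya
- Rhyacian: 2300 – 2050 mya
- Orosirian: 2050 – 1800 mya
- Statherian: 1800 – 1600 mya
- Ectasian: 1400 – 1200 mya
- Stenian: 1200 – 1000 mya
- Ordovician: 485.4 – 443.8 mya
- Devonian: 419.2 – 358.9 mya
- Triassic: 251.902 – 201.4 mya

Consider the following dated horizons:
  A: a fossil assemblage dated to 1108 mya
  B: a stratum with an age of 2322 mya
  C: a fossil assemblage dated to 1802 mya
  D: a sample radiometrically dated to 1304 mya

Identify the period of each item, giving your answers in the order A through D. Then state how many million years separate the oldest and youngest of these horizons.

Match each age against the start–end ranges in the excerpt: A = 1108 Ma → Stenian (1200–1000); B = 2322 Ma → Siderian (2500–2300); C = 1802 Ma → Orosirian (2050–1800); D = 1304 Ma → Ectasian (1400–1200).
The largest age is 2322 Ma and the smallest is 1108 Ma; their difference is 1214 Myr.

A — Stenian; B — Siderian; C — Orosirian; D — Ectasian; span 1214 million years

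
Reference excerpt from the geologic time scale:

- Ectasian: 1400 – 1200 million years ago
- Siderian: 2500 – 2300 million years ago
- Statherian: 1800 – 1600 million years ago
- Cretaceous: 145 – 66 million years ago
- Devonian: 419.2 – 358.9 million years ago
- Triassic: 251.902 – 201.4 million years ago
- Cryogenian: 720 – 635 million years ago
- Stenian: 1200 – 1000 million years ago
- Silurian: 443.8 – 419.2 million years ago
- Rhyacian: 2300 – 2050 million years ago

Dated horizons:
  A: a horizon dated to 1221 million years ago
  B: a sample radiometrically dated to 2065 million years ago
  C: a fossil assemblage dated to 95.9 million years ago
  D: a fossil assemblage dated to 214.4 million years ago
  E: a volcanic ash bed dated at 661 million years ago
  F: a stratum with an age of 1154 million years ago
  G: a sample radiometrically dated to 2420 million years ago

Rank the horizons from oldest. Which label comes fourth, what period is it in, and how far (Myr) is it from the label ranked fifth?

Sorted oldest-first by Ma: G (2420), B (2065), A (1221), F (1154), E (661), D (214.4), C (95.9).
The fourth oldest is F at 1154 Ma, which lies in 1200–1000 Ma: the Stenian.
The fifth oldest is E at 661 Ma; separation = |1154 − 661| = 493 Myr.

F, in the Stenian; 493 million years to E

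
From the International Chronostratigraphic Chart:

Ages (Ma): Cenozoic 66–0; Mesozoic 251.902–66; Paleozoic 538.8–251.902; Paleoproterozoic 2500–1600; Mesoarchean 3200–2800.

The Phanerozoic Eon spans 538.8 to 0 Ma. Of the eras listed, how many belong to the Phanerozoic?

3

Eras inside 538.8–0 Ma: Paleozoic, Mesozoic, Cenozoic — 3 in total.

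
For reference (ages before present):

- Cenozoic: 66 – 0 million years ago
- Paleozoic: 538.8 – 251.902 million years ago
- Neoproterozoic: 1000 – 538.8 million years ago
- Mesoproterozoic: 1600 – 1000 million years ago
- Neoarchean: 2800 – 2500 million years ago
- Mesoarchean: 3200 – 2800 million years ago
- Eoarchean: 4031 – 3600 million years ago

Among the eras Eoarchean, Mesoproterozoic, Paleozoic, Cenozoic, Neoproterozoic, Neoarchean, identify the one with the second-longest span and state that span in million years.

Durations: Eoarchean 431; Mesoproterozoic 600; Paleozoic 286.898; Cenozoic 66; Neoproterozoic 461.2; Neoarchean 300 Myr.
Sorted longest-first: Mesoproterozoic (600), Neoproterozoic (461.2), Eoarchean (431), Neoarchean (300), Paleozoic (286.898), Cenozoic (66).
The second longest is Neoproterozoic at 461.2 Myr.

Neoproterozoic, 461.2 million years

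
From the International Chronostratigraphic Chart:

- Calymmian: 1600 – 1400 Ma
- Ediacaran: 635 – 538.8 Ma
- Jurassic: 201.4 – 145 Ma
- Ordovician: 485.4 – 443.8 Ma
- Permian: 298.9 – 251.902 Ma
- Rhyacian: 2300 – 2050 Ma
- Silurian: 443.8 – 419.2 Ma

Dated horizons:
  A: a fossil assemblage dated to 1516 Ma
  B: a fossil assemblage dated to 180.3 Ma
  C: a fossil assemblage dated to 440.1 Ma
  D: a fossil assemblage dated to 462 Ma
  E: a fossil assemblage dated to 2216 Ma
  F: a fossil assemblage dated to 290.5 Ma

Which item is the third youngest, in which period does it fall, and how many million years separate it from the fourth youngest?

Smaller Ma means younger, so youngest first: B 180.3 < F 290.5 < C 440.1 < D 462 < A 1516 < E 2216.
Counting 3 along gives C (440.1 Ma); the excerpt puts that inside the Silurian, 443.8–419.2 Ma.
Next in line is D (462 Ma), and 462 − 440.1 = 21.9 Myr.

C, in the Silurian; 21.9 million years to D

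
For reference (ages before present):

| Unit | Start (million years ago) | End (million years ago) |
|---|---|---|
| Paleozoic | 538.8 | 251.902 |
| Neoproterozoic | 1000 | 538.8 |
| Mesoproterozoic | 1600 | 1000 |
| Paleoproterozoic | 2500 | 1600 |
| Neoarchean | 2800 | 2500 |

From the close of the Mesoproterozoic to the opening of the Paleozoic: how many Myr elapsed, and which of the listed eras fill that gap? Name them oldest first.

461.2 million years; Neoproterozoic

The Mesoproterozoic closes at 1000 Ma and the Paleozoic opens at 538.8 Ma, so the interval is 1000 − 538.8 = 461.2 Myr.
An era fits inside if it starts at or after 1000 Ma and ends at or before 538.8 Ma; oldest first that gives Neoproterozoic.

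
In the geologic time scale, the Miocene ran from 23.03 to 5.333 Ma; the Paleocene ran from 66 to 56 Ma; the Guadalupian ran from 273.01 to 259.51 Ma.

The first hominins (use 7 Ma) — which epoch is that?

7 Ma lies between 23.03 and 5.333 Ma, so it falls in the Miocene.

Miocene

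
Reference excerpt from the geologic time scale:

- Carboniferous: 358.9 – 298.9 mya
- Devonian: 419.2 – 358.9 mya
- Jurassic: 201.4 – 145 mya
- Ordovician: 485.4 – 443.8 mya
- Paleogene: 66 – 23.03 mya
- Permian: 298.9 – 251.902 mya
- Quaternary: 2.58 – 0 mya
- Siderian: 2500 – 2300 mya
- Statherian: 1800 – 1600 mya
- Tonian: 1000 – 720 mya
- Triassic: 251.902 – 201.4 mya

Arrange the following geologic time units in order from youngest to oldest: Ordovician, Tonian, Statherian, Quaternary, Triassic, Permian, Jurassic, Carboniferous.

Quaternary, Jurassic, Triassic, Permian, Carboniferous, Ordovician, Tonian, Statherian

Sorting by start age (ascending Ma, since larger Ma = older): Quaternary began 2.58, Jurassic began 201.4, Triassic began 251.902, Permian began 298.9, Carboniferous began 358.9, Ordovician began 485.4, Tonian began 1000, Statherian began 1800.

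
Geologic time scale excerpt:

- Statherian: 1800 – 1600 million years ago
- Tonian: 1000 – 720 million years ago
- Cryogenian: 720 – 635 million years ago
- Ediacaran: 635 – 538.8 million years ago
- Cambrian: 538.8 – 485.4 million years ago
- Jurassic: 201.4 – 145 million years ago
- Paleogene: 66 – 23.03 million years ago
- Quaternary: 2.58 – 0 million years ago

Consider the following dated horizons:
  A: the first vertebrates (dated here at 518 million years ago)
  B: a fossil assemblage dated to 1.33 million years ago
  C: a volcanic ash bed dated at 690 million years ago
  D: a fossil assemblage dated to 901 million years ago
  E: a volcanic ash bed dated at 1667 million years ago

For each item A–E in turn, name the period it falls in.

A — Cambrian; B — Quaternary; C — Cryogenian; D — Tonian; E — Statherian

A: 518 Ma lies in 538.8–485.4 Ma, so Cambrian.
B: 1.33 Ma lies in 2.58–0 Ma, so Quaternary.
C: 690 Ma lies in 720–635 Ma, so Cryogenian.
D: 901 Ma lies in 1000–720 Ma, so Tonian.
E: 1667 Ma lies in 1800–1600 Ma, so Statherian.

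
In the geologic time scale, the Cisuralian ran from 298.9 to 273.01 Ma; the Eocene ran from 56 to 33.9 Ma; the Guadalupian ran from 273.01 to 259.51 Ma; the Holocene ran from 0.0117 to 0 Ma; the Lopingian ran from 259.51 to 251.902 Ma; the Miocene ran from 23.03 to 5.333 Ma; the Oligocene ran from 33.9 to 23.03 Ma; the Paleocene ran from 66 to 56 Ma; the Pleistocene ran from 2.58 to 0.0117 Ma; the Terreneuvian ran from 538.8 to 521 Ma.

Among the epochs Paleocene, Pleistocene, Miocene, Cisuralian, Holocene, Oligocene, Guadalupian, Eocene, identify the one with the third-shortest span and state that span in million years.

Durations: Paleocene 10; Pleistocene 2.5683; Miocene 17.697; Cisuralian 25.89; Holocene 0.0117; Oligocene 10.87; Guadalupian 13.5; Eocene 22.1 Myr.
Sorted shortest-first: Holocene (0.0117), Pleistocene (2.5683), Paleocene (10), Oligocene (10.87), Guadalupian (13.5), Miocene (17.697), Eocene (22.1), Cisuralian (25.89).
The third shortest is Paleocene at 10 Myr.

Paleocene, 10 million years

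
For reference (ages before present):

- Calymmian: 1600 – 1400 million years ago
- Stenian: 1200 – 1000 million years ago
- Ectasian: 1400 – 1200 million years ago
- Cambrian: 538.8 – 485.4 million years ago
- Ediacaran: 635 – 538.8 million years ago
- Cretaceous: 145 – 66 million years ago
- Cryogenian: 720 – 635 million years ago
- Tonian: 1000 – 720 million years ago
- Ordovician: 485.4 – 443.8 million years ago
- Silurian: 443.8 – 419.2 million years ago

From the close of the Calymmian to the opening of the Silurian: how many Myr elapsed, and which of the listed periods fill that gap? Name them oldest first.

End of Calymmian = 1400 Ma; start of Silurian = 443.8 Ma.
Gap = 1400 − 443.8 = 956.2 Myr.
Periods wholly inside 1400–443.8 Ma: Ectasian (1400–1200), Stenian (1200–1000), Tonian (1000–720), Cryogenian (720–635), Ediacaran (635–538.8), Cambrian (538.8–485.4), Ordovician (485.4–443.8).

956.2 million years; Ectasian, Stenian, Tonian, Cryogenian, Ediacaran, Cambrian, Ordovician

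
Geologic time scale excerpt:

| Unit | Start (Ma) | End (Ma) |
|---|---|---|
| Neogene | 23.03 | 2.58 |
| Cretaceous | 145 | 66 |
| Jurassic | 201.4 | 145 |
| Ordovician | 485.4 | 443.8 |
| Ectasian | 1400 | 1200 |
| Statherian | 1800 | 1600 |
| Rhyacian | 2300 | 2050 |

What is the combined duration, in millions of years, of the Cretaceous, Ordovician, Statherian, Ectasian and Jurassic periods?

577 million years

Each duration: Cretaceous = 79; Ordovician = 41.6; Statherian = 200; Ectasian = 200; Jurassic = 56.4.
Sum: 79 + 41.6 + 200 + 200 + 56.4 = 577 Myr.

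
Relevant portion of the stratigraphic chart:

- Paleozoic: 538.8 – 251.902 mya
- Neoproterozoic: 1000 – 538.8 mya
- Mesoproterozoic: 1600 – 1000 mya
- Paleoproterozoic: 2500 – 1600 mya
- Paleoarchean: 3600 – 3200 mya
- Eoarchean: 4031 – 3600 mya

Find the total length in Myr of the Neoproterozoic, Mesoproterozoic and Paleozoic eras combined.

1348.098 million years

Each duration: Neoproterozoic = 461.2; Mesoproterozoic = 600; Paleozoic = 286.898.
Sum: 461.2 + 600 + 286.898 = 1348.098 Myr.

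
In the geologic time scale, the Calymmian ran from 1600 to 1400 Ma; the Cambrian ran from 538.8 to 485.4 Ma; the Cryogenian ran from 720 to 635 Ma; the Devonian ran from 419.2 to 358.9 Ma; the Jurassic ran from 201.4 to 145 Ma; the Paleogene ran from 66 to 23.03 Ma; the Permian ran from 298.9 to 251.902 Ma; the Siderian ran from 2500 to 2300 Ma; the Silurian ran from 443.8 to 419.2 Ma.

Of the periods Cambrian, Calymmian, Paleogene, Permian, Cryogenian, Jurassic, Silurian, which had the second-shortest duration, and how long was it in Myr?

Durations: Cambrian 53.4; Calymmian 200; Paleogene 42.97; Permian 46.998; Cryogenian 85; Jurassic 56.4; Silurian 24.6 Myr.
Sorted shortest-first: Silurian (24.6), Paleogene (42.97), Permian (46.998), Cambrian (53.4), Jurassic (56.4), Cryogenian (85), Calymmian (200).
The second shortest is Paleogene at 42.97 Myr.

Paleogene, 42.97 million years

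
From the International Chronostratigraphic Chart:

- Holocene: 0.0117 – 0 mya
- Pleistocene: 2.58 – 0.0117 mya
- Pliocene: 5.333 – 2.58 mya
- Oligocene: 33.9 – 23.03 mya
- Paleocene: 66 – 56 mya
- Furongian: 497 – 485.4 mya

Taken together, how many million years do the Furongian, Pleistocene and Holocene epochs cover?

14.18 million years

Each duration: Furongian = 11.6; Pleistocene = 2.5683; Holocene = 0.0117.
Sum: 11.6 + 2.5683 + 0.0117 = 14.18 Myr.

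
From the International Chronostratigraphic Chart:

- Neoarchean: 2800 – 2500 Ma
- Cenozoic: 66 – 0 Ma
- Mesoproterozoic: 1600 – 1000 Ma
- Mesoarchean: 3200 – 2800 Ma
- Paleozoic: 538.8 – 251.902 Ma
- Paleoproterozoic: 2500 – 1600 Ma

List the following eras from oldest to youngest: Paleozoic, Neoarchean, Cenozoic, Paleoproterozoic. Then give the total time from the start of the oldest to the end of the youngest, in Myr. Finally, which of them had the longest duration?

From the excerpt: Paleozoic 538.8–251.902; Neoarchean 2800–2500; Cenozoic 66–0; Paleoproterozoic 2500–1600 (Ma).
Larger Ma is earlier, so the oldest is Neoarchean and the youngest is Cenozoic; oldest to youngest: Neoarchean, Paleoproterozoic, Paleozoic, Cenozoic.
Oldest start 2800 minus youngest end 0 gives 2800 Myr overall.
Individual lengths (start − end): Cenozoic 66; Paleoproterozoic 900; Paleozoic 286.898; Neoarchean 300. The largest is Paleoproterozoic at 900 Myr.

Neoarchean → Paleoproterozoic → Paleozoic → Cenozoic; total span 2800 Myr; longest is Paleoproterozoic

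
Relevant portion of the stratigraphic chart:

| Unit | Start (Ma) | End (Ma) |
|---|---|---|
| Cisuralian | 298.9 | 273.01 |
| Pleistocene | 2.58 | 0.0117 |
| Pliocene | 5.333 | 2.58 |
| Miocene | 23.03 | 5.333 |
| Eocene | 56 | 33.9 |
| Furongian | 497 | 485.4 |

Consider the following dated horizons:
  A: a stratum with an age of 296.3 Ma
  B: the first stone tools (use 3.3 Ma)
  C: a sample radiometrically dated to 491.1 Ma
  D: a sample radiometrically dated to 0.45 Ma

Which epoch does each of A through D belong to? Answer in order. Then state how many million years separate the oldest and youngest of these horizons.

Match each age against the start–end ranges in the excerpt: A = 296.3 Ma → Cisuralian (298.9–273.01); B = 3.3 Ma → Pliocene (5.333–2.58); C = 491.1 Ma → Furongian (497–485.4); D = 0.45 Ma → Pleistocene (2.58–0.0117).
The largest age is 491.1 Ma and the smallest is 0.45 Ma; their difference is 490.65 Myr.

A — Cisuralian; B — Pliocene; C — Furongian; D — Pleistocene; span 490.65 million years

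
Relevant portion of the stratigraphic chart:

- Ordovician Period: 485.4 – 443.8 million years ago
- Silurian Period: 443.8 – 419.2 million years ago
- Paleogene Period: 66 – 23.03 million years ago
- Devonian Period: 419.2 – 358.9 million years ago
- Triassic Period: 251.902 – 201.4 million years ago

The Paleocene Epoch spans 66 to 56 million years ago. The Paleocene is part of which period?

Paleogene

The Paleocene (66–56 Ma) lies entirely within 66–23.03 Ma, the Paleogene Period.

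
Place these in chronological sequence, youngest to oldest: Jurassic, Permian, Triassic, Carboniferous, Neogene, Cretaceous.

Era membership (oldest first within each) — Paleozoic: Carboniferous, Permian; Mesozoic: Triassic, Jurassic, Cretaceous; Cenozoic: Neogene. Paleozoic precedes Mesozoic, which precedes Cenozoic. Concatenating the groups in that era order and then reversing gives youngest to oldest.

Neogene, Cretaceous, Jurassic, Triassic, Permian, Carboniferous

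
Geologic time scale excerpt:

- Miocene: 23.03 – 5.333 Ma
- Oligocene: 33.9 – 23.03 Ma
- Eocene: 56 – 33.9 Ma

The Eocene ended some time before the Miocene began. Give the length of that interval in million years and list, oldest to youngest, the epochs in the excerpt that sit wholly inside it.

10.87 million years; Oligocene

End of Eocene = 33.9 Ma; start of Miocene = 23.03 Ma.
Gap = 33.9 − 23.03 = 10.87 Myr.
Epochs wholly inside 33.9–23.03 Ma: Oligocene (33.9–23.03).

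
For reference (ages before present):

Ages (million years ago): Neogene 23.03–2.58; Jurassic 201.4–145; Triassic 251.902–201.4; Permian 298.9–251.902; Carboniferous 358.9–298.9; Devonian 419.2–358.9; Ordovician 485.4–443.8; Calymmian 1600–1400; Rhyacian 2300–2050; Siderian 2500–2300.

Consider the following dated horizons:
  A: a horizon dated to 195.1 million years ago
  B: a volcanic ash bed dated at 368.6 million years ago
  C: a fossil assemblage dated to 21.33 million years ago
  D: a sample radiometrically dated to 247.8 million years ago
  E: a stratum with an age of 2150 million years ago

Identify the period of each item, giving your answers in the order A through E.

A — Jurassic; B — Devonian; C — Neogene; D — Triassic; E — Rhyacian

A: 195.1 Ma lies in 201.4–145 Ma, so Jurassic.
B: 368.6 Ma lies in 419.2–358.9 Ma, so Devonian.
C: 21.33 Ma lies in 23.03–2.58 Ma, so Neogene.
D: 247.8 Ma lies in 251.902–201.4 Ma, so Triassic.
E: 2150 Ma lies in 2300–2050 Ma, so Rhyacian.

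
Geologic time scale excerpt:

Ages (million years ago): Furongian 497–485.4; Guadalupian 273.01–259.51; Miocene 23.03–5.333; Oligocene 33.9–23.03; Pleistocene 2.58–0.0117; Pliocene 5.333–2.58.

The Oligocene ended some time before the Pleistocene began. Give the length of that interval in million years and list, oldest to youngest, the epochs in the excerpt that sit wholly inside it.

20.45 million years; Miocene, Pliocene

The Oligocene closes at 23.03 Ma and the Pleistocene opens at 2.58 Ma, so the interval is 23.03 − 2.58 = 20.45 Myr.
An epoch fits inside if it starts at or after 23.03 Ma and ends at or before 2.58 Ma; oldest first that gives Miocene, Pliocene.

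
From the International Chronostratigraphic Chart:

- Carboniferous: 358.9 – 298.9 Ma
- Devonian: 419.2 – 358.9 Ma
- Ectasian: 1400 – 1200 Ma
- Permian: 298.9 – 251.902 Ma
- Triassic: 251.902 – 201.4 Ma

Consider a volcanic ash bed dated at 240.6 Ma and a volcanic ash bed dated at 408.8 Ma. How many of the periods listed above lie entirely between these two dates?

408.8 Ma sits inside the Devonian (419.2–358.9) and 240.6 Ma inside the Triassic (251.902–201.4); neither of those is wholly between the two dates.
The listed periods lying completely between them are Carboniferous, Permian — 2 in all.

2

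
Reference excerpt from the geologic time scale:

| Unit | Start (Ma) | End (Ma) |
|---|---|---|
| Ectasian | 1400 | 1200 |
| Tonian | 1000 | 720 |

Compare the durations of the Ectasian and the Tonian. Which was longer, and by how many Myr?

Ectasian: 1400 − 1200 = 200 Myr.
Tonian: 1000 − 720 = 280 Myr.
Difference: 280 − 200 = 80 Myr, so the Tonian was longer.

Tonian, by 80 million years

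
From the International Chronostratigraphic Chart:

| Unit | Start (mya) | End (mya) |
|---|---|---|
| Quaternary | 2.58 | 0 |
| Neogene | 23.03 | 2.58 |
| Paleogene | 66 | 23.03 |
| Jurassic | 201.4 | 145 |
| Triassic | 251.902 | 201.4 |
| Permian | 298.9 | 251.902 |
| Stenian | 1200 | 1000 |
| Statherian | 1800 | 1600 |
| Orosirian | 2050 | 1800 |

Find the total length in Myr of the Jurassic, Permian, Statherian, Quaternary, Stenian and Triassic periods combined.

Each duration: Jurassic = 56.4; Permian = 46.998; Statherian = 200; Quaternary = 2.58; Stenian = 200; Triassic = 50.502.
Sum: 56.4 + 46.998 + 200 + 2.58 + 200 + 50.502 = 556.48 Myr.

556.48 million years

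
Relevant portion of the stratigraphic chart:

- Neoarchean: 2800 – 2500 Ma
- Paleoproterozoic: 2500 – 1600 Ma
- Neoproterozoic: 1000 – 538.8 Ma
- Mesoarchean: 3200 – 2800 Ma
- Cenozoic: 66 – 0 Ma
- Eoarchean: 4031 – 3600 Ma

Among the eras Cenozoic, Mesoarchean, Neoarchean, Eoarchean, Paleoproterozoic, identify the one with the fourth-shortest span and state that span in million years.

Durations: Cenozoic 66; Mesoarchean 400; Neoarchean 300; Eoarchean 431; Paleoproterozoic 900 Myr.
Sorted shortest-first: Cenozoic (66), Neoarchean (300), Mesoarchean (400), Eoarchean (431), Paleoproterozoic (900).
The fourth shortest is Eoarchean at 431 Myr.

Eoarchean, 431 million years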